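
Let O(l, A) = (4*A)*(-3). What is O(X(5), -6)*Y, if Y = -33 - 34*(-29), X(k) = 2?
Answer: 68616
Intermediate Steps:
O(l, A) = -12*A
Y = 953 (Y = -33 + 986 = 953)
O(X(5), -6)*Y = -12*(-6)*953 = 72*953 = 68616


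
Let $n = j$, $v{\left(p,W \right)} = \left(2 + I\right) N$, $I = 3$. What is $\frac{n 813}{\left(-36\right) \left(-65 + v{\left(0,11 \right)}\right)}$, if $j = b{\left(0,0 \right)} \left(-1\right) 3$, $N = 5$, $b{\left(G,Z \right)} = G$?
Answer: $0$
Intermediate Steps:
$v{\left(p,W \right)} = 25$ ($v{\left(p,W \right)} = \left(2 + 3\right) 5 = 5 \cdot 5 = 25$)
$j = 0$ ($j = 0 \left(-1\right) 3 = 0 \cdot 3 = 0$)
$n = 0$
$\frac{n 813}{\left(-36\right) \left(-65 + v{\left(0,11 \right)}\right)} = \frac{0 \cdot 813}{\left(-36\right) \left(-65 + 25\right)} = \frac{0}{\left(-36\right) \left(-40\right)} = \frac{0}{1440} = 0 \cdot \frac{1}{1440} = 0$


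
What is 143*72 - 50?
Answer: 10246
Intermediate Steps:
143*72 - 50 = 10296 - 50 = 10246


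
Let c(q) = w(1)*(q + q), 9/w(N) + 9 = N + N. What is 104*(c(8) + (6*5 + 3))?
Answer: 9048/7 ≈ 1292.6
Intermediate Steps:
w(N) = 9/(-9 + 2*N) (w(N) = 9/(-9 + (N + N)) = 9/(-9 + 2*N))
c(q) = -18*q/7 (c(q) = (9/(-9 + 2*1))*(q + q) = (9/(-9 + 2))*(2*q) = (9/(-7))*(2*q) = (9*(-⅐))*(2*q) = -18*q/7)
104*(c(8) + (6*5 + 3)) = 104*(-18/7*8 + (6*5 + 3)) = 104*(-144/7 + (30 + 3)) = 104*(-144/7 + 33) = 104*(87/7) = 9048/7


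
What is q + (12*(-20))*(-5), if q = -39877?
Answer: -38677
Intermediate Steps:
q + (12*(-20))*(-5) = -39877 + (12*(-20))*(-5) = -39877 - 240*(-5) = -39877 + 1200 = -38677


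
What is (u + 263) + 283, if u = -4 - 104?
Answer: 438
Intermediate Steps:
u = -108
(u + 263) + 283 = (-108 + 263) + 283 = 155 + 283 = 438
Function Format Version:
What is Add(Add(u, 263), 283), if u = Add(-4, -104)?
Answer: 438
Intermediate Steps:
u = -108
Add(Add(u, 263), 283) = Add(Add(-108, 263), 283) = Add(155, 283) = 438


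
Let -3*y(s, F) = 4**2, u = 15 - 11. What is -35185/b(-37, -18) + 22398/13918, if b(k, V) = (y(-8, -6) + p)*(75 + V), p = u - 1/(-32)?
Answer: 1572374981/3305525 ≈ 475.68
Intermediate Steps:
u = 4
y(s, F) = -16/3 (y(s, F) = -1/3*4**2 = -1/3*16 = -16/3)
p = 129/32 (p = 4 - 1/(-32) = 4 - 1*(-1/32) = 4 + 1/32 = 129/32 ≈ 4.0313)
b(k, V) = -3125/32 - 125*V/96 (b(k, V) = (-16/3 + 129/32)*(75 + V) = -125*(75 + V)/96 = -3125/32 - 125*V/96)
-35185/b(-37, -18) + 22398/13918 = -35185/(-3125/32 - 125/96*(-18)) + 22398/13918 = -35185/(-3125/32 + 375/16) + 22398*(1/13918) = -35185/(-2375/32) + 11199/6959 = -35185*(-32/2375) + 11199/6959 = 225184/475 + 11199/6959 = 1572374981/3305525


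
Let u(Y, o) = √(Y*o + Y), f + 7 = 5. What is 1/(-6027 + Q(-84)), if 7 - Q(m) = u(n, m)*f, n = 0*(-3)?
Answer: -1/6020 ≈ -0.00016611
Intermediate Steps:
n = 0
f = -2 (f = -7 + 5 = -2)
u(Y, o) = √(Y + Y*o)
Q(m) = 7 (Q(m) = 7 - √(0*(1 + m))*(-2) = 7 - √0*(-2) = 7 - 0*(-2) = 7 - 1*0 = 7 + 0 = 7)
1/(-6027 + Q(-84)) = 1/(-6027 + 7) = 1/(-6020) = -1/6020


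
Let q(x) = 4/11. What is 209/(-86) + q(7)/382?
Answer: -438937/180686 ≈ -2.4293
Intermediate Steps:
q(x) = 4/11 (q(x) = 4*(1/11) = 4/11)
209/(-86) + q(7)/382 = 209/(-86) + (4/11)/382 = 209*(-1/86) + (4/11)*(1/382) = -209/86 + 2/2101 = -438937/180686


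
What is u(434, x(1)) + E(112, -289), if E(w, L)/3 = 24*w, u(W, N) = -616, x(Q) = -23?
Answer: 7448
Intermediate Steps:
E(w, L) = 72*w (E(w, L) = 3*(24*w) = 72*w)
u(434, x(1)) + E(112, -289) = -616 + 72*112 = -616 + 8064 = 7448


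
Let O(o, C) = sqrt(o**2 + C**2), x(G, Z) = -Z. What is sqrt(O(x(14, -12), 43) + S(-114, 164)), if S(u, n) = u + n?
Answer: sqrt(50 + sqrt(1993)) ≈ 9.7285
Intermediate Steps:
O(o, C) = sqrt(C**2 + o**2)
S(u, n) = n + u
sqrt(O(x(14, -12), 43) + S(-114, 164)) = sqrt(sqrt(43**2 + (-1*(-12))**2) + (164 - 114)) = sqrt(sqrt(1849 + 12**2) + 50) = sqrt(sqrt(1849 + 144) + 50) = sqrt(sqrt(1993) + 50) = sqrt(50 + sqrt(1993))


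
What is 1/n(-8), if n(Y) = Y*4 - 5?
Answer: -1/37 ≈ -0.027027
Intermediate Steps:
n(Y) = -5 + 4*Y (n(Y) = 4*Y - 5 = -5 + 4*Y)
1/n(-8) = 1/(-5 + 4*(-8)) = 1/(-5 - 32) = 1/(-37) = -1/37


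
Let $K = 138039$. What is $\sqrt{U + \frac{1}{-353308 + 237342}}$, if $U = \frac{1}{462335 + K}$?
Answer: $\frac{i \sqrt{2107870267108742}}{17405742821} \approx 0.0026377 i$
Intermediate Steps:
$U = \frac{1}{600374}$ ($U = \frac{1}{462335 + 138039} = \frac{1}{600374} \approx 1.6656 \cdot 10^{-6}$)
$\sqrt{U + \frac{1}{-353308 + 237342}} = \sqrt{\frac{1}{600374} + \frac{1}{-353308 + 237342}} = \sqrt{\frac{1}{600374} + \frac{1}{-115966}} = \sqrt{\frac{1}{600374} - \frac{1}{115966}} = \sqrt{- \frac{121102}{17405742821}} = \frac{i \sqrt{2107870267108742}}{17405742821}$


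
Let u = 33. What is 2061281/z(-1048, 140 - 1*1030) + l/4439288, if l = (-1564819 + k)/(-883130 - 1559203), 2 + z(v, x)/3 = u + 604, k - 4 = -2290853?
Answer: 1862405101930655297/1721202358151010 ≈ 1082.0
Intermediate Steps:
k = -2290849 (k = 4 - 2290853 = -2290849)
z(v, x) = 1905 (z(v, x) = -6 + 3*(33 + 604) = -6 + 3*637 = -6 + 1911 = 1905)
l = 3855668/2442333 (l = (-1564819 - 2290849)/(-883130 - 1559203) = -3855668/(-2442333) = -3855668*(-1/2442333) = 3855668/2442333 ≈ 1.5787)
2061281/z(-1048, 140 - 1*1030) + l/4439288 = 2061281/1905 + (3855668/2442333)/4439288 = 2061281*(1/1905) + (3855668/2442333)*(1/4439288) = 2061281/1905 + 963917/2710554894726 = 1862405101930655297/1721202358151010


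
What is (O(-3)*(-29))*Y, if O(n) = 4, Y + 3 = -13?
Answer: 1856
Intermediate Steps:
Y = -16 (Y = -3 - 13 = -16)
(O(-3)*(-29))*Y = (4*(-29))*(-16) = -116*(-16) = 1856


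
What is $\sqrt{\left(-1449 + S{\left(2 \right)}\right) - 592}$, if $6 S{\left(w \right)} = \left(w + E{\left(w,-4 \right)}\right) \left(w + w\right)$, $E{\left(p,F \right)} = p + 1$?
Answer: $\frac{i \sqrt{18339}}{3} \approx 45.141 i$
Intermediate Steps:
$E{\left(p,F \right)} = 1 + p$
$S{\left(w \right)} = \frac{w \left(1 + 2 w\right)}{3}$ ($S{\left(w \right)} = \frac{\left(w + \left(1 + w\right)\right) \left(w + w\right)}{6} = \frac{\left(1 + 2 w\right) 2 w}{6} = \frac{2 w \left(1 + 2 w\right)}{6} = \frac{w \left(1 + 2 w\right)}{3}$)
$\sqrt{\left(-1449 + S{\left(2 \right)}\right) - 592} = \sqrt{\left(-1449 + \frac{1}{3} \cdot 2 \left(1 + 2 \cdot 2\right)\right) - 592} = \sqrt{\left(-1449 + \frac{1}{3} \cdot 2 \left(1 + 4\right)\right) - 592} = \sqrt{\left(-1449 + \frac{1}{3} \cdot 2 \cdot 5\right) - 592} = \sqrt{\left(-1449 + \frac{10}{3}\right) - 592} = \sqrt{- \frac{4337}{3} - 592} = \sqrt{- \frac{6113}{3}} = \frac{i \sqrt{18339}}{3}$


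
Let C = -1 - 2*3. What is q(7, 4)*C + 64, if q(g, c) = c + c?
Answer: 8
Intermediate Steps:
q(g, c) = 2*c
C = -7 (C = -1 - 6 = -7)
q(7, 4)*C + 64 = (2*4)*(-7) + 64 = 8*(-7) + 64 = -56 + 64 = 8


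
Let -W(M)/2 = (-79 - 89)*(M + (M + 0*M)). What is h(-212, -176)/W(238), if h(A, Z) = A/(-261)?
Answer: 53/10435824 ≈ 5.0787e-6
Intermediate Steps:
h(A, Z) = -A/261 (h(A, Z) = A*(-1/261) = -A/261)
W(M) = 672*M (W(M) = -2*(-79 - 89)*(M + (M + 0*M)) = -(-336)*(M + (M + 0)) = -(-336)*(M + M) = -(-336)*2*M = -(-672)*M = 672*M)
h(-212, -176)/W(238) = (-1/261*(-212))/((672*238)) = (212/261)/159936 = (212/261)*(1/159936) = 53/10435824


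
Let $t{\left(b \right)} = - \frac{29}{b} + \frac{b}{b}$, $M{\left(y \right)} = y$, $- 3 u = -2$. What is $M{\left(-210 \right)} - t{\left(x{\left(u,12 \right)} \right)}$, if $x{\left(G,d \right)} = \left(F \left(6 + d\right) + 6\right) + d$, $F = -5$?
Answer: $- \frac{15221}{72} \approx -211.4$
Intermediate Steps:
$u = \frac{2}{3}$ ($u = \left(- \frac{1}{3}\right) \left(-2\right) = \frac{2}{3} \approx 0.66667$)
$x{\left(G,d \right)} = -24 - 4 d$ ($x{\left(G,d \right)} = \left(- 5 \left(6 + d\right) + 6\right) + d = \left(\left(-30 - 5 d\right) + 6\right) + d = \left(-24 - 5 d\right) + d = -24 - 4 d$)
$t{\left(b \right)} = 1 - \frac{29}{b}$ ($t{\left(b \right)} = - \frac{29}{b} + 1 = 1 - \frac{29}{b}$)
$M{\left(-210 \right)} - t{\left(x{\left(u,12 \right)} \right)} = -210 - \frac{-29 - 72}{-24 - 48} = -210 - \frac{-29 - 72}{-72} = -210 - \left(- \frac{1}{72}\right) \left(-101\right) = -210 - \frac{101}{72} = - \frac{15221}{72}$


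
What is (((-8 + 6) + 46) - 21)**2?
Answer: 529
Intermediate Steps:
(((-8 + 6) + 46) - 21)**2 = ((-2 + 46) - 21)**2 = (44 - 21)**2 = 23**2 = 529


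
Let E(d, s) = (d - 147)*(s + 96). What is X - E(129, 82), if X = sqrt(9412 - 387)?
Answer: 3299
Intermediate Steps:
E(d, s) = (-147 + d)*(96 + s)
X = 95 (X = sqrt(9025) = 95)
X - E(129, 82) = 95 - (-14112 - 147*82 + 96*129 + 129*82) = 95 - (-14112 - 12054 + 12384 + 10578) = 95 - 1*(-3204) = 95 + 3204 = 3299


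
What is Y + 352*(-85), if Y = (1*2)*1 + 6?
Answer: -29912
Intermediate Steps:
Y = 8 (Y = 2*1 + 6 = 2 + 6 = 8)
Y + 352*(-85) = 8 + 352*(-85) = 8 - 29920 = -29912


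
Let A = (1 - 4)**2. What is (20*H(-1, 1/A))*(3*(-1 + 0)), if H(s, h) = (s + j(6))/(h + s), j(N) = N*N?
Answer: 4725/2 ≈ 2362.5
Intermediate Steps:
A = 9 (A = (-3)**2 = 9)
j(N) = N**2
H(s, h) = (36 + s)/(h + s) (H(s, h) = (s + 6**2)/(h + s) = (s + 36)/(h + s) = (36 + s)/(h + s))
(20*H(-1, 1/A))*(3*(-1 + 0)) = (20*((36 - 1)/(1/9 - 1)))*(3*(-1 + 0)) = (20*(35/(1/9 - 1)))*(3*(-1)) = (20*(35/(-8/9)))*(-3) = (20*(-9/8*35))*(-3) = (20*(-315/8))*(-3) = -1575/2*(-3) = 4725/2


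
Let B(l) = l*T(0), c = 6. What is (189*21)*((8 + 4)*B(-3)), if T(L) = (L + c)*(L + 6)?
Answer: -5143824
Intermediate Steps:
T(L) = (6 + L)² (T(L) = (L + 6)*(L + 6) = (6 + L)*(6 + L) = (6 + L)²)
B(l) = 36*l (B(l) = l*(36 + 0² + 12*0) = l*(36 + 0 + 0) = l*36 = 36*l)
(189*21)*((8 + 4)*B(-3)) = (189*21)*((8 + 4)*(36*(-3))) = 3969*(12*(-108)) = 3969*(-1296) = -5143824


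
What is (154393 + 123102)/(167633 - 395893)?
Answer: -55499/45652 ≈ -1.2157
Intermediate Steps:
(154393 + 123102)/(167633 - 395893) = 277495/(-228260) = 277495*(-1/228260) = -55499/45652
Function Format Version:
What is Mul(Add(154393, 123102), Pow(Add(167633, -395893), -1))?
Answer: Rational(-55499, 45652) ≈ -1.2157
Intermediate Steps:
Mul(Add(154393, 123102), Pow(Add(167633, -395893), -1)) = Mul(277495, Pow(-228260, -1)) = Mul(277495, Rational(-1, 228260)) = Rational(-55499, 45652)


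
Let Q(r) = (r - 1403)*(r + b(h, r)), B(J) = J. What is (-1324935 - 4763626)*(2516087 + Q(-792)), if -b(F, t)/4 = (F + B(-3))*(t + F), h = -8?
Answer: -496330524269647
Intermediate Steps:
b(F, t) = -4*(-3 + F)*(F + t) (b(F, t) = -4*(F - 3)*(t + F) = -4*(-3 + F)*(F + t))
Q(r) = (-1403 + r)*(-352 + 45*r) (Q(r) = (r - 1403)*(r + (-4*(-8)**2 + 12*(-8) + 12*r - 4*(-8)*r)) = (-1403 + r)*(r + (-4*64 - 96 + 12*r + 32*r)) = (-1403 + r)*(r + (-256 - 96 + 12*r + 32*r)) = (-1403 + r)*(r + (-352 + 44*r)) = (-1403 + r)*(-352 + 45*r))
(-1324935 - 4763626)*(2516087 + Q(-792)) = (-1324935 - 4763626)*(2516087 + (493856 - 63487*(-792) + 45*(-792)**2)) = -6088561*(2516087 + (493856 + 50281704 + 45*627264)) = -6088561*(2516087 + (493856 + 50281704 + 28226880)) = -6088561*(2516087 + 79002440) = -6088561*81518527 = -496330524269647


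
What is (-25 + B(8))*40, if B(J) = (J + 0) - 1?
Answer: -720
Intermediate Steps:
B(J) = -1 + J (B(J) = J - 1 = -1 + J)
(-25 + B(8))*40 = (-25 + (-1 + 8))*40 = (-25 + 7)*40 = -18*40 = -720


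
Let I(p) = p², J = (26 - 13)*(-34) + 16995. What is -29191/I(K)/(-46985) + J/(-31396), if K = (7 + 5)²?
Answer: -4031589062561/7647131255040 ≈ -0.52720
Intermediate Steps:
K = 144 (K = 12² = 144)
J = 16553 (J = 13*(-34) + 16995 = -442 + 16995 = 16553)
-29191/I(K)/(-46985) + J/(-31396) = -29191/(144²)/(-46985) + 16553/(-31396) = -29191/20736*(-1/46985) + 16553*(-1/31396) = -29191*1/20736*(-1/46985) - 16553/31396 = -29191/20736*(-1/46985) - 16553/31396 = 29191/974280960 - 16553/31396 = -4031589062561/7647131255040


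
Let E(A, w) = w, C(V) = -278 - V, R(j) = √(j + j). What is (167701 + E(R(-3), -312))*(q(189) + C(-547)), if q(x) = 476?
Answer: 124704805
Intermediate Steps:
R(j) = √2*√j (R(j) = √(2*j) = √2*√j)
(167701 + E(R(-3), -312))*(q(189) + C(-547)) = (167701 - 312)*(476 + (-278 - 1*(-547))) = 167389*(476 + (-278 + 547)) = 167389*(476 + 269) = 167389*745 = 124704805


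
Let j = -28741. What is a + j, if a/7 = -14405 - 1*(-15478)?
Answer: -21230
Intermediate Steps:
a = 7511 (a = 7*(-14405 - 1*(-15478)) = 7*(-14405 + 15478) = 7*1073 = 7511)
a + j = 7511 - 28741 = -21230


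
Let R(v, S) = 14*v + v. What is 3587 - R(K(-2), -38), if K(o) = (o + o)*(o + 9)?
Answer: 4007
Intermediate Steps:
K(o) = 2*o*(9 + o) (K(o) = (2*o)*(9 + o) = 2*o*(9 + o))
R(v, S) = 15*v
3587 - R(K(-2), -38) = 3587 - 15*2*(-2)*(9 - 2) = 3587 - 15*2*(-2)*7 = 3587 - 15*(-28) = 3587 - 1*(-420) = 3587 + 420 = 4007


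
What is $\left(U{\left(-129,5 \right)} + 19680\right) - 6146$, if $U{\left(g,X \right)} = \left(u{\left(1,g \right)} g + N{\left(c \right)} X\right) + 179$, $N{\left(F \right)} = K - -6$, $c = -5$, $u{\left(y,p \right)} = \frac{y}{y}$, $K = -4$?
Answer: $13594$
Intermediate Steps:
$u{\left(y,p \right)} = 1$
$N{\left(F \right)} = 2$ ($N{\left(F \right)} = -4 - -6 = -4 + 6 = 2$)
$U{\left(g,X \right)} = 179 + g + 2 X$ ($U{\left(g,X \right)} = \left(1 g + 2 X\right) + 179 = \left(g + 2 X\right) + 179 = 179 + g + 2 X$)
$\left(U{\left(-129,5 \right)} + 19680\right) - 6146 = \left(\left(179 - 129 + 2 \cdot 5\right) + 19680\right) - 6146 = \left(\left(179 - 129 + 10\right) + 19680\right) - 6146 = \left(60 + 19680\right) - 6146 = 19740 - 6146 = 13594$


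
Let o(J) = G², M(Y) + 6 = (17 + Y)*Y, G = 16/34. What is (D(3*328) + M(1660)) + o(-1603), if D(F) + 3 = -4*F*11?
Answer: 792008899/289 ≈ 2.7405e+6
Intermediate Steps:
D(F) = -3 - 44*F (D(F) = -3 - 4*F*11 = -3 - 44*F)
G = 8/17 (G = 16*(1/34) = 8/17 ≈ 0.47059)
M(Y) = -6 + Y*(17 + Y) (M(Y) = -6 + (17 + Y)*Y = -6 + Y*(17 + Y))
o(J) = 64/289 (o(J) = (8/17)² = 64/289)
(D(3*328) + M(1660)) + o(-1603) = ((-3 - 132*328) + (-6 + 1660² + 17*1660)) + 64/289 = ((-3 - 44*984) + (-6 + 2755600 + 28220)) + 64/289 = ((-3 - 43296) + 2783814) + 64/289 = (-43299 + 2783814) + 64/289 = 2740515 + 64/289 = 792008899/289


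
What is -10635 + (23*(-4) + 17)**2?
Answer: -5010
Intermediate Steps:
-10635 + (23*(-4) + 17)**2 = -10635 + (-92 + 17)**2 = -10635 + (-75)**2 = -10635 + 5625 = -5010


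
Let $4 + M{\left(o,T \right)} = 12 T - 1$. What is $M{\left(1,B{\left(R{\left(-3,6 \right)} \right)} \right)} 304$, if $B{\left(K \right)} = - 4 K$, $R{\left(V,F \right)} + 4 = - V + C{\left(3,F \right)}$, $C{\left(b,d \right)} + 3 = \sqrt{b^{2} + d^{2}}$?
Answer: $56848 - 43776 \sqrt{5} \approx -41038.0$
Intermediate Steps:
$C{\left(b,d \right)} = -3 + \sqrt{b^{2} + d^{2}}$
$R{\left(V,F \right)} = -7 + \sqrt{9 + F^{2}} - V$ ($R{\left(V,F \right)} = -4 - \left(3 + V - \sqrt{3^{2} + F^{2}}\right) = -4 - \left(3 + V - \sqrt{9 + F^{2}}\right) = -7 + \sqrt{9 + F^{2}} - V$)
$M{\left(o,T \right)} = -5 + 12 T$ ($M{\left(o,T \right)} = -4 + \left(12 T - 1\right) = -4 + \left(-1 + 12 T\right) = -5 + 12 T$)
$M{\left(1,B{\left(R{\left(-3,6 \right)} \right)} \right)} 304 = \left(-5 + 12 \left(- 4 \left(-7 + \sqrt{9 + 6^{2}} - -3\right)\right)\right) 304 = \left(-5 + 12 \left(- 4 \left(-7 + \sqrt{9 + 36} + 3\right)\right)\right) 304 = \left(-5 + 12 \left(- 4 \left(-7 + \sqrt{45} + 3\right)\right)\right) 304 = \left(-5 + 12 \left(- 4 \left(-7 + 3 \sqrt{5} + 3\right)\right)\right) 304 = \left(-5 + 12 \left(- 4 \left(-4 + 3 \sqrt{5}\right)\right)\right) 304 = \left(-5 + 12 \left(16 - 12 \sqrt{5}\right)\right) 304 = \left(-5 + \left(192 - 144 \sqrt{5}\right)\right) 304 = \left(187 - 144 \sqrt{5}\right) 304 = 56848 - 43776 \sqrt{5}$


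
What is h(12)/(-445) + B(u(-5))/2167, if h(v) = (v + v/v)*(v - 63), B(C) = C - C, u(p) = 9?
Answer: 663/445 ≈ 1.4899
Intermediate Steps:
B(C) = 0
h(v) = (1 + v)*(-63 + v) (h(v) = (v + 1)*(-63 + v) = (1 + v)*(-63 + v))
h(12)/(-445) + B(u(-5))/2167 = (-63 + 12² - 62*12)/(-445) + 0/2167 = (-63 + 144 - 744)*(-1/445) + 0*(1/2167) = -663*(-1/445) + 0 = 663/445 + 0 = 663/445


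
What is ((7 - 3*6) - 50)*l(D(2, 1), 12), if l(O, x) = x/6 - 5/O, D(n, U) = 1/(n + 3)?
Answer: 1403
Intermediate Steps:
D(n, U) = 1/(3 + n)
l(O, x) = -5/O + x/6 (l(O, x) = x*(1/6) - 5/O = x/6 - 5/O = -5/O + x/6)
((7 - 3*6) - 50)*l(D(2, 1), 12) = ((7 - 3*6) - 50)*(-5/(1/(3 + 2)) + (1/6)*12) = ((7 - 18) - 50)*(-5/(1/5) + 2) = (-11 - 50)*(-5/1/5 + 2) = -61*(-5*5 + 2) = -61*(-25 + 2) = -61*(-23) = 1403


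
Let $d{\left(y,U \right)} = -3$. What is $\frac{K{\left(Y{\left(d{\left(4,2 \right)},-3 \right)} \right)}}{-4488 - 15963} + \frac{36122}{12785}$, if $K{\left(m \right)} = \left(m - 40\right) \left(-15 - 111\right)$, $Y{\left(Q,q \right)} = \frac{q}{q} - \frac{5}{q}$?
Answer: $\frac{226196794}{87155345} \approx 2.5953$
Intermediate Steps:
$Y{\left(Q,q \right)} = 1 - \frac{5}{q}$
$K{\left(m \right)} = 5040 - 126 m$ ($K{\left(m \right)} = \left(-40 + m\right) \left(-126\right) = 5040 - 126 m$)
$\frac{K{\left(Y{\left(d{\left(4,2 \right)},-3 \right)} \right)}}{-4488 - 15963} + \frac{36122}{12785} = \frac{5040 - 126 \frac{-5 - 3}{-3}}{-4488 - 15963} + \frac{36122}{12785} = \frac{5040 - 126 \left(\left(- \frac{1}{3}\right) \left(-8\right)\right)}{-4488 - 15963} + 36122 \cdot \frac{1}{12785} = \frac{5040 - 336}{-20451} + \frac{36122}{12785} = \left(5040 - 336\right) \left(- \frac{1}{20451}\right) + \frac{36122}{12785} = 4704 \left(- \frac{1}{20451}\right) + \frac{36122}{12785} = - \frac{1568}{6817} + \frac{36122}{12785} = \frac{226196794}{87155345}$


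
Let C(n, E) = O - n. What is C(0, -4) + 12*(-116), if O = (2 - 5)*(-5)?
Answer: -1377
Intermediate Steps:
O = 15 (O = -3*(-5) = 15)
C(n, E) = 15 - n
C(0, -4) + 12*(-116) = (15 - 1*0) + 12*(-116) = (15 + 0) - 1392 = 15 - 1392 = -1377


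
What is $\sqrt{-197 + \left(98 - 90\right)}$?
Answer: $3 i \sqrt{21} \approx 13.748 i$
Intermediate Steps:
$\sqrt{-197 + \left(98 - 90\right)} = \sqrt{-197 + 8} = \sqrt{-189} = 3 i \sqrt{21}$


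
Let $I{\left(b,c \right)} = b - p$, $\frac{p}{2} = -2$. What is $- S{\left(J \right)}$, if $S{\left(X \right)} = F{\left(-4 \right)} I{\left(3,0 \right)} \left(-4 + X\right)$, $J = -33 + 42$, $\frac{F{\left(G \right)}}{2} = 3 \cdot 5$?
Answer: $-1050$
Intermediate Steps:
$p = -4$ ($p = 2 \left(-2\right) = -4$)
$I{\left(b,c \right)} = 4 + b$ ($I{\left(b,c \right)} = b - -4 = b + 4 = 4 + b$)
$F{\left(G \right)} = 30$ ($F{\left(G \right)} = 2 \cdot 3 \cdot 5 = 2 \cdot 15 = 30$)
$J = 9$
$S{\left(X \right)} = -840 + 210 X$ ($S{\left(X \right)} = 30 \left(4 + 3\right) \left(-4 + X\right) = 30 \cdot 7 \left(-4 + X\right) = 30 \left(-28 + 7 X\right) = -840 + 210 X$)
$- S{\left(J \right)} = - (-840 + 210 \cdot 9) = - (-840 + 1890) = \left(-1\right) 1050 = -1050$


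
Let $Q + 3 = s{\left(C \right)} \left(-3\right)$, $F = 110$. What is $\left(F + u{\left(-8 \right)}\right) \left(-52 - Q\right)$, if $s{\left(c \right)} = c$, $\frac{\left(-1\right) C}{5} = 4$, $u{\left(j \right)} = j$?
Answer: $-11118$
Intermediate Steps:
$C = -20$ ($C = \left(-5\right) 4 = -20$)
$Q = 57$ ($Q = -3 - -60 = -3 + 60 = 57$)
$\left(F + u{\left(-8 \right)}\right) \left(-52 - Q\right) = \left(110 - 8\right) \left(-52 - 57\right) = 102 \left(-52 - 57\right) = 102 \left(-109\right) = -11118$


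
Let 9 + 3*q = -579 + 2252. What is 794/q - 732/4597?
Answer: 4866003/3824704 ≈ 1.2723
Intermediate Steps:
q = 1664/3 (q = -3 + (-579 + 2252)/3 = -3 + (⅓)*1673 = -3 + 1673/3 = 1664/3 ≈ 554.67)
794/q - 732/4597 = 794/(1664/3) - 732/4597 = 794*(3/1664) - 732*1/4597 = 1191/832 - 732/4597 = 4866003/3824704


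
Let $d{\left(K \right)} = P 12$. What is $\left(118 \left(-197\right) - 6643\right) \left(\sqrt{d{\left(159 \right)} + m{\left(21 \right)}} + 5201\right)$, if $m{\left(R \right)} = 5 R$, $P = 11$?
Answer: $-155452689 - 29889 \sqrt{237} \approx -1.5591 \cdot 10^{8}$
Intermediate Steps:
$d{\left(K \right)} = 132$ ($d{\left(K \right)} = 11 \cdot 12 = 132$)
$\left(118 \left(-197\right) - 6643\right) \left(\sqrt{d{\left(159 \right)} + m{\left(21 \right)}} + 5201\right) = \left(118 \left(-197\right) - 6643\right) \left(\sqrt{132 + 5 \cdot 21} + 5201\right) = \left(-23246 - 6643\right) \left(\sqrt{132 + 105} + 5201\right) = - 29889 \left(\sqrt{237} + 5201\right) = - 29889 \left(5201 + \sqrt{237}\right) = -155452689 - 29889 \sqrt{237}$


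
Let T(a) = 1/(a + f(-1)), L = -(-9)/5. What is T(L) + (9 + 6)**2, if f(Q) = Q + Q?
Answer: 220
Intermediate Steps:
f(Q) = 2*Q
L = 9/5 (L = -(-9)/5 = -1*(-9/5) = 9/5 ≈ 1.8000)
T(a) = 1/(-2 + a) (T(a) = 1/(a + 2*(-1)) = 1/(a - 2) = 1/(-2 + a))
T(L) + (9 + 6)**2 = 1/(-2 + 9/5) + (9 + 6)**2 = 1/(-1/5) + 15**2 = -5 + 225 = 220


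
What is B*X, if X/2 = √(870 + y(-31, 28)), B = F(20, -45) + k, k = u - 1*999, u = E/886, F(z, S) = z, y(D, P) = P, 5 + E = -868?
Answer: -868267*√898/443 ≈ -58734.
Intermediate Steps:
E = -873 (E = -5 - 868 = -873)
u = -873/886 ≈ -0.98533
k = -885987/886 (k = -873/886 - 1*999 = -873/886 - 999 = -885987/886 ≈ -999.99)
B = -868267/886 (B = 20 - 885987/886 = -868267/886 ≈ -979.99)
X = 2*√898 (X = 2*√(870 + 28) = 2*√898 ≈ 59.933)
B*X = -868267*√898/443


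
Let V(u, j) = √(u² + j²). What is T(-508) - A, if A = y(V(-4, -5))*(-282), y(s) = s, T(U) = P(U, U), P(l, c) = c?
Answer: -508 + 282*√41 ≈ 1297.7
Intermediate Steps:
T(U) = U
V(u, j) = √(j² + u²)
A = -282*√41 (A = √((-5)² + (-4)²)*(-282) = √(25 + 16)*(-282) = √41*(-282) = -282*√41 ≈ -1805.7)
T(-508) - A = -508 - (-282)*√41 = -508 + 282*√41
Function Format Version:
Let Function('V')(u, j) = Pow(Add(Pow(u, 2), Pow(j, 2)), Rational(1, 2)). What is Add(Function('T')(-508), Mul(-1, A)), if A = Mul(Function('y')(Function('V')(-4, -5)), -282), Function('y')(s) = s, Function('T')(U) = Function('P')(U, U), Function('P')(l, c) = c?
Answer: Add(-508, Mul(282, Pow(41, Rational(1, 2)))) ≈ 1297.7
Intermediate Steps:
Function('T')(U) = U
Function('V')(u, j) = Pow(Add(Pow(j, 2), Pow(u, 2)), Rational(1, 2))
A = Mul(-282, Pow(41, Rational(1, 2))) (A = Mul(Pow(Add(Pow(-5, 2), Pow(-4, 2)), Rational(1, 2)), -282) = Mul(Pow(Add(25, 16), Rational(1, 2)), -282) = Mul(Pow(41, Rational(1, 2)), -282) = Mul(-282, Pow(41, Rational(1, 2))) ≈ -1805.7)
Add(Function('T')(-508), Mul(-1, A)) = Add(-508, Mul(-1, Mul(-282, Pow(41, Rational(1, 2))))) = Add(-508, Mul(282, Pow(41, Rational(1, 2))))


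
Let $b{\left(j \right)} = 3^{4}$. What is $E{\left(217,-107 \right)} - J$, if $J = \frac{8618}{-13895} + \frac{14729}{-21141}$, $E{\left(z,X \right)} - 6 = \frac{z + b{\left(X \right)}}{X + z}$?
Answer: $\frac{32397030404}{3231296145} \approx 10.026$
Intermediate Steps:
$b{\left(j \right)} = 81$
$E{\left(z,X \right)} = 6 + \frac{81 + z}{X + z}$ ($E{\left(z,X \right)} = 6 + \frac{z + 81}{X + z} = 6 + \frac{81 + z}{X + z}$)
$J = - \frac{386852593}{293754195}$ ($J = 8618 \left(- \frac{1}{13895}\right) + 14729 \left(- \frac{1}{21141}\right) = - \frac{8618}{13895} - \frac{14729}{21141} = - \frac{386852593}{293754195} \approx -1.3169$)
$E{\left(217,-107 \right)} - J = \frac{81 + 6 \left(-107\right) + 7 \cdot 217}{-107 + 217} - - \frac{386852593}{293754195} = \frac{81 - 642 + 1519}{110} + \frac{386852593}{293754195} = \frac{1}{110} \cdot 958 + \frac{386852593}{293754195} = \frac{479}{55} + \frac{386852593}{293754195} = \frac{32397030404}{3231296145}$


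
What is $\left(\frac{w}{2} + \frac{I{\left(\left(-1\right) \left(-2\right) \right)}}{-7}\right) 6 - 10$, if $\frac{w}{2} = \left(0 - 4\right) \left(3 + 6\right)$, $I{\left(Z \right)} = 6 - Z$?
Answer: $- \frac{1606}{7} \approx -229.43$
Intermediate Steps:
$w = -72$ ($w = 2 \left(0 - 4\right) \left(3 + 6\right) = 2 \left(\left(-4\right) 9\right) = 2 \left(-36\right) = -72$)
$\left(\frac{w}{2} + \frac{I{\left(\left(-1\right) \left(-2\right) \right)}}{-7}\right) 6 - 10 = \left(- \frac{72}{2} + \frac{6 - \left(-1\right) \left(-2\right)}{-7}\right) 6 - 10 = \left(\left(-72\right) \frac{1}{2} + \left(6 - 2\right) \left(- \frac{1}{7}\right)\right) 6 - 10 = \left(-36 + \left(6 - 2\right) \left(- \frac{1}{7}\right)\right) 6 - 10 = \left(-36 + 4 \left(- \frac{1}{7}\right)\right) 6 - 10 = \left(-36 - \frac{4}{7}\right) 6 - 10 = \left(- \frac{256}{7}\right) 6 - 10 = - \frac{1536}{7} - 10 = - \frac{1606}{7}$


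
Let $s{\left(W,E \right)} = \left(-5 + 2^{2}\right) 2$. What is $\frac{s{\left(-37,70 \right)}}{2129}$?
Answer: $- \frac{2}{2129} \approx -0.00093941$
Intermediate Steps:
$s{\left(W,E \right)} = -2$ ($s{\left(W,E \right)} = \left(-5 + 4\right) 2 = \left(-1\right) 2 = -2$)
$\frac{s{\left(-37,70 \right)}}{2129} = - \frac{2}{2129}$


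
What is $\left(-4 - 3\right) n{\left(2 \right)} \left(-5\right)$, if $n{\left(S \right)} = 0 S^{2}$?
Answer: $0$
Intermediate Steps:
$n{\left(S \right)} = 0$
$\left(-4 - 3\right) n{\left(2 \right)} \left(-5\right) = \left(-4 - 3\right) 0 \left(-5\right) = \left(-7\right) 0 \left(-5\right) = 0 \left(-5\right) = 0$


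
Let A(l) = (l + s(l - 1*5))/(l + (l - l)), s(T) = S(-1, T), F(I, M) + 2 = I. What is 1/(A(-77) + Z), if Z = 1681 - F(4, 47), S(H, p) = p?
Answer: 77/129442 ≈ 0.00059486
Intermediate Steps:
F(I, M) = -2 + I
s(T) = T
A(l) = (-5 + 2*l)/l (A(l) = (l + (l - 1*5))/(l + (l - l)) = (l + (l - 5))/(l + 0) = (l + (-5 + l))/l = (-5 + 2*l)/l)
Z = 1679 (Z = 1681 - (-2 + 4) = 1681 - 1*2 = 1681 - 2 = 1679)
1/(A(-77) + Z) = 1/((2 - 5/(-77)) + 1679) = 1/((2 - 5*(-1/77)) + 1679) = 1/((2 + 5/77) + 1679) = 1/(159/77 + 1679) = 1/(129442/77) = 77/129442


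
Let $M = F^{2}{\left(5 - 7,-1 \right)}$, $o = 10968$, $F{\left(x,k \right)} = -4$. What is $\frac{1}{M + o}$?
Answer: $\frac{1}{10984} \approx 9.1042 \cdot 10^{-5}$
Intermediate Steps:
$M = 16$ ($M = \left(-4\right)^{2} = 16$)
$\frac{1}{M + o} = \frac{1}{16 + 10968} = \frac{1}{10984}$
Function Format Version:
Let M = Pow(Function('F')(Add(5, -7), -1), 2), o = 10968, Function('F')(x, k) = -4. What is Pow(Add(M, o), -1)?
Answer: Rational(1, 10984) ≈ 9.1042e-5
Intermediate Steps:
M = 16 (M = Pow(-4, 2) = 16)
Pow(Add(M, o), -1) = Pow(Add(16, 10968), -1) = Pow(10984, -1) = Rational(1, 10984)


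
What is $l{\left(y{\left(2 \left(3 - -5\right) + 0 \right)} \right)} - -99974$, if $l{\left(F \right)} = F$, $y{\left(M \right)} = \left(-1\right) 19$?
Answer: $99955$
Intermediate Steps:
$y{\left(M \right)} = -19$
$l{\left(y{\left(2 \left(3 - -5\right) + 0 \right)} \right)} - -99974 = -19 - -99974 = -19 + 99974 = 99955$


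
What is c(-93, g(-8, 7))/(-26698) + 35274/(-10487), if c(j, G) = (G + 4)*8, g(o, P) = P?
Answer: -471334054/139990963 ≈ -3.3669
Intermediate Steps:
c(j, G) = 32 + 8*G (c(j, G) = (4 + G)*8 = 32 + 8*G)
c(-93, g(-8, 7))/(-26698) + 35274/(-10487) = (32 + 8*7)/(-26698) + 35274/(-10487) = (32 + 56)*(-1/26698) + 35274*(-1/10487) = 88*(-1/26698) - 35274/10487 = -44/13349 - 35274/10487 = -471334054/139990963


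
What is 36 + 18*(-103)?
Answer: -1818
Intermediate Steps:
36 + 18*(-103) = 36 - 1854 = -1818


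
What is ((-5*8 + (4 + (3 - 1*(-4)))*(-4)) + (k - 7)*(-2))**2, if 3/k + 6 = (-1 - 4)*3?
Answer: 238144/49 ≈ 4860.1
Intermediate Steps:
k = -1/7 (k = 3/(-6 + (-1 - 4)*3) = 3/(-6 - 5*3) = 3/(-6 - 15) = 3/(-21) = 3*(-1/21) = -1/7 ≈ -0.14286)
((-5*8 + (4 + (3 - 1*(-4)))*(-4)) + (k - 7)*(-2))**2 = ((-5*8 + (4 + (3 - 1*(-4)))*(-4)) + (-1/7 - 7)*(-2))**2 = ((-40 + (4 + (3 + 4))*(-4)) - 50/7*(-2))**2 = ((-40 + (4 + 7)*(-4)) + 100/7)**2 = ((-40 + 11*(-4)) + 100/7)**2 = ((-40 - 44) + 100/7)**2 = (-84 + 100/7)**2 = (-488/7)**2 = 238144/49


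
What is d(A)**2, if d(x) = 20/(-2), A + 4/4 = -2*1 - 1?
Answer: 100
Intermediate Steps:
A = -4 (A = -1 + (-2*1 - 1) = -1 + (-2 - 1) = -1 - 3 = -4)
d(x) = -10 (d(x) = 20*(-1/2) = -10)
d(A)**2 = (-10)**2 = 100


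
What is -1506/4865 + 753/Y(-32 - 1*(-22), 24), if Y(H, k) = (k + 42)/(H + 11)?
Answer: 1187983/107030 ≈ 11.100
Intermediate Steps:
Y(H, k) = (42 + k)/(11 + H)
-1506/4865 + 753/Y(-32 - 1*(-22), 24) = -1506/4865 + 753/(((42 + 24)/(11 + (-32 - 1*(-22))))) = -1506*1/4865 + 753/((66/(11 + (-32 + 22)))) = -1506/4865 + 753/((66/(11 - 10))) = -1506/4865 + 753/((66/1)) = -1506/4865 + 753/((1*66)) = -1506/4865 + 753/66 = -1506/4865 + 753*(1/66) = -1506/4865 + 251/22 = 1187983/107030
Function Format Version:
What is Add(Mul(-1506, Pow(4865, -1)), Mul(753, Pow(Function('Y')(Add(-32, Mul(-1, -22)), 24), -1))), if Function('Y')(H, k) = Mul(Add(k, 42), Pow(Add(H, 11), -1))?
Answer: Rational(1187983, 107030) ≈ 11.100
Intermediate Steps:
Function('Y')(H, k) = Mul(Pow(Add(11, H), -1), Add(42, k)) (Function('Y')(H, k) = Mul(Add(42, k), Pow(Add(11, H), -1)) = Mul(Pow(Add(11, H), -1), Add(42, k)))
Add(Mul(-1506, Pow(4865, -1)), Mul(753, Pow(Function('Y')(Add(-32, Mul(-1, -22)), 24), -1))) = Add(Mul(-1506, Pow(4865, -1)), Mul(753, Pow(Mul(Pow(Add(11, Add(-32, Mul(-1, -22))), -1), Add(42, 24)), -1))) = Add(Mul(-1506, Rational(1, 4865)), Mul(753, Pow(Mul(Pow(Add(11, Add(-32, 22)), -1), 66), -1))) = Add(Rational(-1506, 4865), Mul(753, Pow(Mul(Pow(Add(11, -10), -1), 66), -1))) = Add(Rational(-1506, 4865), Mul(753, Pow(Mul(Pow(1, -1), 66), -1))) = Add(Rational(-1506, 4865), Mul(753, Pow(Mul(1, 66), -1))) = Add(Rational(-1506, 4865), Mul(753, Pow(66, -1))) = Add(Rational(-1506, 4865), Mul(753, Rational(1, 66))) = Add(Rational(-1506, 4865), Rational(251, 22)) = Rational(1187983, 107030)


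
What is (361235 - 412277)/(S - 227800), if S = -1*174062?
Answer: 8507/66977 ≈ 0.12701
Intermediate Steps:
S = -174062
(361235 - 412277)/(S - 227800) = (361235 - 412277)/(-174062 - 227800) = -51042/(-401862) = -51042*(-1/401862) = 8507/66977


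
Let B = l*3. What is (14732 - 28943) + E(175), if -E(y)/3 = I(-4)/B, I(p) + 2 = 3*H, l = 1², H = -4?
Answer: -14197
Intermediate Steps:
l = 1
B = 3 (B = 1*3 = 3)
I(p) = -14 (I(p) = -2 + 3*(-4) = -2 - 12 = -14)
E(y) = 14 (E(y) = -(-42)/3 = -3*(-14/3) = 14)
(14732 - 28943) + E(175) = (14732 - 28943) + 14 = -14211 + 14 = -14197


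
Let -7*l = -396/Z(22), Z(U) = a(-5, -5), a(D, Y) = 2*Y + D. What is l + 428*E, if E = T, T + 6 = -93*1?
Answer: -1483152/35 ≈ -42376.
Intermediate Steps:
T = -99 (T = -6 - 93*1 = -6 - 93 = -99)
a(D, Y) = D + 2*Y
E = -99
Z(U) = -15 (Z(U) = -5 + 2*(-5) = -5 - 10 = -15)
l = -132/35 (l = -(-396)/(7*(-15)) = -(-396)*(-1)/(7*15) = -⅐*132/5 = -132/35 ≈ -3.7714)
l + 428*E = -132/35 + 428*(-99) = -132/35 - 42372 = -1483152/35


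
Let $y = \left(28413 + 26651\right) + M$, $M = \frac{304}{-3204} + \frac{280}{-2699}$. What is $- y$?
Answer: $- \frac{119042377132}{2161899} \approx -55064.0$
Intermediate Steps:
$M = - \frac{429404}{2161899}$ ($M = 304 \left(- \frac{1}{3204}\right) + 280 \left(- \frac{1}{2699}\right) = - \frac{76}{801} - \frac{280}{2699} = - \frac{429404}{2161899} \approx -0.19862$)
$y = \frac{119042377132}{2161899}$ ($y = \left(28413 + 26651\right) - \frac{429404}{2161899} = 55064 - \frac{429404}{2161899} = \frac{119042377132}{2161899} \approx 55064.0$)
$- y = \left(-1\right) \frac{119042377132}{2161899} = - \frac{119042377132}{2161899}$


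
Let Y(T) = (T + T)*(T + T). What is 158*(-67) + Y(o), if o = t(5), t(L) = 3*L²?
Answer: 11914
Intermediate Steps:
o = 75 (o = 3*5² = 3*25 = 75)
Y(T) = 4*T² (Y(T) = (2*T)*(2*T) = 4*T²)
158*(-67) + Y(o) = 158*(-67) + 4*75² = -10586 + 4*5625 = -10586 + 22500 = 11914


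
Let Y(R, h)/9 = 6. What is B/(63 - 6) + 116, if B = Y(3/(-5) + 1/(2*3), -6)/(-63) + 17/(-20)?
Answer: 925441/7980 ≈ 115.97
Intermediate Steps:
Y(R, h) = 54 (Y(R, h) = 9*6 = 54)
B = -239/140 (B = 54/(-63) + 17/(-20) = 54*(-1/63) + 17*(-1/20) = -6/7 - 17/20 = -239/140 ≈ -1.7071)
B/(63 - 6) + 116 = -239/(140*(63 - 6)) + 116 = -239/140/57 + 116 = -239/140*1/57 + 116 = -239/7980 + 116 = 925441/7980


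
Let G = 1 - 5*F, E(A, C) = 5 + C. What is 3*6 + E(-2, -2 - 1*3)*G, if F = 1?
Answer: 18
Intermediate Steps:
G = -4 (G = 1 - 5*1 = 1 - 5 = -4)
3*6 + E(-2, -2 - 1*3)*G = 3*6 + (5 + (-2 - 1*3))*(-4) = 18 + (5 + (-2 - 3))*(-4) = 18 + (5 - 5)*(-4) = 18 + 0*(-4) = 18 + 0 = 18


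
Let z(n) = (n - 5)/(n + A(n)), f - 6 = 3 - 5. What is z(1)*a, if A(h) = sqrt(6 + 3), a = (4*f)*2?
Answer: -32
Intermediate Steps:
f = 4 (f = 6 + (3 - 5) = 6 - 2 = 4)
a = 32 (a = (4*4)*2 = 16*2 = 32)
A(h) = 3 (A(h) = sqrt(9) = 3)
z(n) = (-5 + n)/(3 + n) (z(n) = (n - 5)/(n + 3) = (-5 + n)/(3 + n))
z(1)*a = ((-5 + 1)/(3 + 1))*32 = (-4/4)*32 = ((1/4)*(-4))*32 = -1*32 = -32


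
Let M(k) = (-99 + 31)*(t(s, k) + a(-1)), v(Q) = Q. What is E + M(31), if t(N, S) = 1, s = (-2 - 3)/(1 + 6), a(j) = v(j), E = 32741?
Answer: 32741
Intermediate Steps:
a(j) = j
s = -5/7 ≈ -0.71429
M(k) = 0 (M(k) = (-99 + 31)*(1 - 1) = -68*0 = 0)
E + M(31) = 32741 + 0 = 32741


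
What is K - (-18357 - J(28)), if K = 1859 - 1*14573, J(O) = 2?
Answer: 5645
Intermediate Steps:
K = -12714 (K = 1859 - 14573 = -12714)
K - (-18357 - J(28)) = -12714 - (-18357 - 1*2) = -12714 - (-18357 - 2) = -12714 - 1*(-18359) = -12714 + 18359 = 5645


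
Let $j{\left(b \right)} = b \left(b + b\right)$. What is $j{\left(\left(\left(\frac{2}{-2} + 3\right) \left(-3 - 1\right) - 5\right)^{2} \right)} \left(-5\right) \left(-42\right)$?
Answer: $11995620$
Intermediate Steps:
$j{\left(b \right)} = 2 b^{2}$ ($j{\left(b \right)} = b 2 b = 2 b^{2}$)
$j{\left(\left(\left(\frac{2}{-2} + 3\right) \left(-3 - 1\right) - 5\right)^{2} \right)} \left(-5\right) \left(-42\right) = 2 \left(\left(\left(\frac{2}{-2} + 3\right) \left(-3 - 1\right) - 5\right)^{2}\right)^{2} \left(-5\right) \left(-42\right) = 2 \left(\left(\left(2 \left(- \frac{1}{2}\right) + 3\right) \left(-4\right) - 5\right)^{2}\right)^{2} \left(-5\right) \left(-42\right) = 2 \left(\left(\left(-1 + 3\right) \left(-4\right) - 5\right)^{2}\right)^{2} \left(-5\right) \left(-42\right) = 2 \left(\left(2 \left(-4\right) - 5\right)^{2}\right)^{2} \left(-5\right) \left(-42\right) = 2 \left(\left(-8 - 5\right)^{2}\right)^{2} \left(-5\right) \left(-42\right) = 2 \left(\left(-13\right)^{2}\right)^{2} \left(-5\right) \left(-42\right) = 2 \cdot 169^{2} \left(-5\right) \left(-42\right) = 2 \cdot 28561 \left(-5\right) \left(-42\right) = 57122 \left(-5\right) \left(-42\right) = \left(-285610\right) \left(-42\right) = 11995620$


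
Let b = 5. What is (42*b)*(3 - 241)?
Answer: -49980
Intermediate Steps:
(42*b)*(3 - 241) = (42*5)*(3 - 241) = 210*(-238) = -49980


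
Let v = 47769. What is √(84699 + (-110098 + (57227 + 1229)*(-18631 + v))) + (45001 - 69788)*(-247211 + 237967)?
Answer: 229131028 + 7*√34760521 ≈ 2.2917e+8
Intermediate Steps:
√(84699 + (-110098 + (57227 + 1229)*(-18631 + v))) + (45001 - 69788)*(-247211 + 237967) = √(84699 + (-110098 + (57227 + 1229)*(-18631 + 47769))) + (45001 - 69788)*(-247211 + 237967) = √(84699 + (-110098 + 58456*29138)) - 24787*(-9244) = √(84699 + (-110098 + 1703290928)) + 229131028 = √(84699 + 1703180830) + 229131028 = √1703265529 + 229131028 = 7*√34760521 + 229131028 = 229131028 + 7*√34760521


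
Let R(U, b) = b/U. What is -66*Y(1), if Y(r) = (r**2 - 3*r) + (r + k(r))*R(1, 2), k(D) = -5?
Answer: 660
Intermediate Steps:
Y(r) = -10 + r**2 - r (Y(r) = (r**2 - 3*r) + (r - 5)*(2/1) = (r**2 - 3*r) + (-5 + r)*(2*1) = (r**2 - 3*r) + (-5 + r)*2 = (r**2 - 3*r) + (-10 + 2*r) = -10 + r**2 - r)
-66*Y(1) = -66*(-10 + 1**2 - 1*1) = -66*(-10 + 1 - 1) = -66*(-10) = 660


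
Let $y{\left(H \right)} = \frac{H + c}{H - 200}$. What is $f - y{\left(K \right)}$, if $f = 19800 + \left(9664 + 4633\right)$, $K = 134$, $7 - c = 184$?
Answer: $\frac{2250359}{66} \approx 34096.0$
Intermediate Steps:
$c = -177$ ($c = 7 - 184 = -177$)
$y{\left(H \right)} = \frac{-177 + H}{-200 + H}$ ($y{\left(H \right)} = \frac{H - 177}{H - 200} = \frac{-177 + H}{-200 + H}$)
$f = 34097$ ($f = 19800 + 14297 = 34097$)
$f - y{\left(K \right)} = 34097 - \frac{-177 + 134}{-200 + 134} = 34097 - \frac{1}{-66} \left(-43\right) = 34097 - \left(- \frac{1}{66}\right) \left(-43\right) = 34097 - \frac{43}{66} = \frac{2250359}{66}$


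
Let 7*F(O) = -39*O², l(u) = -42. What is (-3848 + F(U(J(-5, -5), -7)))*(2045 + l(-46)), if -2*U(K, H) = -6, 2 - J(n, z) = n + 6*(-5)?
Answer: -54655861/7 ≈ -7.8080e+6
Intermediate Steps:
J(n, z) = 32 - n (J(n, z) = 2 - (n + 6*(-5)) = 2 - (n - 30) = 2 - (-30 + n) = 2 + (30 - n) = 32 - n)
U(K, H) = 3 (U(K, H) = -½*(-6) = 3)
F(O) = -39*O²/7 (F(O) = (-39*O²)/7 = -39*O²/7)
(-3848 + F(U(J(-5, -5), -7)))*(2045 + l(-46)) = (-3848 - 39/7*3²)*(2045 - 42) = (-3848 - 39/7*9)*2003 = (-3848 - 351/7)*2003 = -27287/7*2003 = -54655861/7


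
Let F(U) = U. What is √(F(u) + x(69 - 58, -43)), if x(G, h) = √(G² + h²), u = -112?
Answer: √(-112 + √1970) ≈ 8.2229*I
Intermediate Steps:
√(F(u) + x(69 - 58, -43)) = √(-112 + √((69 - 58)² + (-43)²)) = √(-112 + √(11² + 1849)) = √(-112 + √(121 + 1849)) = √(-112 + √1970)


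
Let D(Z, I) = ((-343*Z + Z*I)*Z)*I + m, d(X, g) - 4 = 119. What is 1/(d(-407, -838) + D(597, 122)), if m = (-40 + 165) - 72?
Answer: -1/9609499282 ≈ -1.0406e-10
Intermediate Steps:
m = 53 (m = 125 - 72 = 53)
d(X, g) = 123 (d(X, g) = 4 + 119 = 123)
D(Z, I) = 53 + I*Z*(-343*Z + I*Z) (D(Z, I) = ((-343*Z + Z*I)*Z)*I + 53 = ((-343*Z + I*Z)*Z)*I + 53 = (Z*(-343*Z + I*Z))*I + 53 = I*Z*(-343*Z + I*Z) + 53 = 53 + I*Z*(-343*Z + I*Z))
1/(d(-407, -838) + D(597, 122)) = 1/(123 + (53 + 122²*597² - 343*122*597²)) = 1/(123 + (53 + 14884*356409 - 343*122*356409)) = 1/(123 + (53 + 5304791556 - 14914291014)) = 1/(123 - 9609499405) = 1/(-9609499282) = -1/9609499282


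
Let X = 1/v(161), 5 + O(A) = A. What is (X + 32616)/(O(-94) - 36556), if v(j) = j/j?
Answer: -32617/36655 ≈ -0.88984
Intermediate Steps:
O(A) = -5 + A
v(j) = 1
X = 1 (X = 1/1 = 1)
(X + 32616)/(O(-94) - 36556) = (1 + 32616)/((-5 - 94) - 36556) = 32617/(-99 - 36556) = 32617/(-36655) = 32617*(-1/36655) = -32617/36655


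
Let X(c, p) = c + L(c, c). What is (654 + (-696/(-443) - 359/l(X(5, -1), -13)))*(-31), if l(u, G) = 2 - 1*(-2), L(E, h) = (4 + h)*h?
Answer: -31081685/1772 ≈ -17540.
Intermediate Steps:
L(E, h) = h*(4 + h)
X(c, p) = c + c*(4 + c)
l(u, G) = 4 (l(u, G) = 2 + 2 = 4)
(654 + (-696/(-443) - 359/l(X(5, -1), -13)))*(-31) = (654 + (-696/(-443) - 359/4))*(-31) = (654 + (-696*(-1/443) - 359*1/4))*(-31) = (654 + (696/443 - 359/4))*(-31) = (654 - 156253/1772)*(-31) = (1002635/1772)*(-31) = -31081685/1772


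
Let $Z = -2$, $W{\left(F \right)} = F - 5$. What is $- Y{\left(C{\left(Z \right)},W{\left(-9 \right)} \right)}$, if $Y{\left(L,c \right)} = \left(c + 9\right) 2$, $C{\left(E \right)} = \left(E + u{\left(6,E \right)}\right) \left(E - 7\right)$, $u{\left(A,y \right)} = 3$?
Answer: $10$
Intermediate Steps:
$W{\left(F \right)} = -5 + F$
$C{\left(E \right)} = \left(-7 + E\right) \left(3 + E\right)$ ($C{\left(E \right)} = \left(E + 3\right) \left(E - 7\right) = \left(3 + E\right) \left(-7 + E\right) = \left(-7 + E\right) \left(3 + E\right)$)
$Y{\left(L,c \right)} = 18 + 2 c$ ($Y{\left(L,c \right)} = \left(9 + c\right) 2 = 18 + 2 c$)
$- Y{\left(C{\left(Z \right)},W{\left(-9 \right)} \right)} = - (18 + 2 \left(-5 - 9\right)) = - (18 + 2 \left(-14\right)) = - (18 - 28) = \left(-1\right) \left(-10\right) = 10$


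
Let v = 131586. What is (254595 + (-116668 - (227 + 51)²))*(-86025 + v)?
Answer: 2762955723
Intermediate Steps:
(254595 + (-116668 - (227 + 51)²))*(-86025 + v) = (254595 + (-116668 - (227 + 51)²))*(-86025 + 131586) = (254595 + (-116668 - 1*278²))*45561 = (254595 + (-116668 - 1*77284))*45561 = (254595 + (-116668 - 77284))*45561 = (254595 - 193952)*45561 = 60643*45561 = 2762955723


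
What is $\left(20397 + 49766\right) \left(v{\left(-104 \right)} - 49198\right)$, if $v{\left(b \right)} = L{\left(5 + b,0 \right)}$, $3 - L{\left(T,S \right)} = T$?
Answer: $-3444722648$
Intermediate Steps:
$L{\left(T,S \right)} = 3 - T$
$v{\left(b \right)} = -2 - b$ ($v{\left(b \right)} = 3 - \left(5 + b\right) = -2 - b$)
$\left(20397 + 49766\right) \left(v{\left(-104 \right)} - 49198\right) = \left(20397 + 49766\right) \left(\left(-2 - -104\right) - 49198\right) = 70163 \left(\left(-2 + 104\right) - 49198\right) = 70163 \left(102 - 49198\right) = 70163 \left(-49096\right) = -3444722648$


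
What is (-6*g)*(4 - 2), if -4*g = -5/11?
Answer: -15/11 ≈ -1.3636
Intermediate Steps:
g = 5/44 (g = -(-5)/(4*11) = -¼*(-5/11) = 5/44 ≈ 0.11364)
(-6*g)*(4 - 2) = (-6*5/44)*(4 - 2) = -15/22*2 = -15/11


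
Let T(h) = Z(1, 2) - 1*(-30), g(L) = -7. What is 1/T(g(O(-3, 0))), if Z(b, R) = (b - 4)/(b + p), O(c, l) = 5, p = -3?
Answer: 2/63 ≈ 0.031746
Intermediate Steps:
Z(b, R) = (-4 + b)/(-3 + b) (Z(b, R) = (b - 4)/(b - 3) = (-4 + b)/(-3 + b))
T(h) = 63/2 (T(h) = (-4 + 1)/(-3 + 1) - 1*(-30) = -3/(-2) + 30 = -½*(-3) + 30 = 3/2 + 30 = 63/2)
1/T(g(O(-3, 0))) = 1/(63/2) = 2/63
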